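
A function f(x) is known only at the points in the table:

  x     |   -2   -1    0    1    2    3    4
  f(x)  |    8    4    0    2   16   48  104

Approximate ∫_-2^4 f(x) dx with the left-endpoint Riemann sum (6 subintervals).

Δx = 1.
Sum = 1·[8 + 4 + 0 + 2 + 16 + 48] = 78.

78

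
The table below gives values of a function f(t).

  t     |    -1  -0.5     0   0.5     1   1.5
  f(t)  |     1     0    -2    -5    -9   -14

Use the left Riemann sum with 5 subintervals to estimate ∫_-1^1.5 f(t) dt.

Δt = 0.5.
Sum = 0.5·[1 + 0 + (-2) + (-5) + (-9)] = -7.5.

-7.5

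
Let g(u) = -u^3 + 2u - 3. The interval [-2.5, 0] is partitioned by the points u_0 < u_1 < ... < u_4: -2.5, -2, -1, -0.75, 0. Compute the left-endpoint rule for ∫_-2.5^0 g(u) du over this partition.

0.75390625

Subinterval widths: 0.5, 1, 0.25, 0.75.
Left endpoints: -2.5, -2, -1, -0.75.
g(-2.5) = 7.625, g(-2) = 1, g(-1) = -4, g(-0.75) = -4.078125.
Sum = Σ Δu_i · g(u_i).
Sum = 0.75390625.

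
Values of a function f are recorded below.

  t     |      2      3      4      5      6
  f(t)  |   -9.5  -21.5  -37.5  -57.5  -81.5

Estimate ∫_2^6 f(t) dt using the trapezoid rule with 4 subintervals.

Δt = 1.
T_4 = (1/2)·[(-9.5) + 2·(-21.5) + 2·(-37.5) + 2·(-57.5) + (-81.5)] = -162.

-162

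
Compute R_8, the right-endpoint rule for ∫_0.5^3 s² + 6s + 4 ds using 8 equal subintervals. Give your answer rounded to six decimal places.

Δs = (3 − 0.5)/8 = 0.3125.
Right endpoints: 0.8125, 1.125, 1.4375, 1.75, 2.0625, 2.375, 2.6875, 3.
f(0.8125) = 9.53515625, f(1.125) = 12.015625, f(1.4375) = 14.69140625, f(1.75) = 17.5625, f(2.0625) = 20.62890625, f(2.375) = 23.890625, f(2.6875) = 27.34765625, f(3) = 31.
Sum = Δs · [f(0.8125) + f(1.125) + f(1.4375) + ...].
Sum ≈ 48.959961.

48.959961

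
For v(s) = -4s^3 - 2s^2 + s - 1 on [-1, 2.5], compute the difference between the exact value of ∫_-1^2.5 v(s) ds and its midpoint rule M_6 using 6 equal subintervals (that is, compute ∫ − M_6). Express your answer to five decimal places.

Exact integral: ∫_-1^2.5 v(s) ds ≈ -50.0208333.
M_6 ≈ -48.9291088.
Error ≈ -50.0208333 − (-48.9291088) ≈ -1.09172.

-1.09172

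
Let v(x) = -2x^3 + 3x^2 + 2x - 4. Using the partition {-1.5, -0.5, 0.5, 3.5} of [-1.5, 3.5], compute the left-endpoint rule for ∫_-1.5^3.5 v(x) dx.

Subinterval widths: 1, 1, 3.
Left endpoints: -1.5, -0.5, 0.5.
v(-1.5) = 6.5, v(-0.5) = -4, v(0.5) = -2.5.
Sum = Σ Δx_i · v(x_i).
Sum = -5.

-5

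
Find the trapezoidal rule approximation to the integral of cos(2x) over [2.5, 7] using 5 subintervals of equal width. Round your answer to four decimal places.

Δx = (7 − 2.5)/5 = 0.9.
f(2.5) ≈ 0.2837, f(3.4) ≈ 0.8694, f(4.3) ≈ -0.6787, f(5.2) ≈ -0.5610, f(6.1) ≈ 0.9336, f(7) ≈ 0.1367.
T_5 = (Δx/2)·[f(x_0) + 2f(x_1) + ... + 2f(x_{4}) + f(x_5)].
Sum ≈ 0.6962.

0.6962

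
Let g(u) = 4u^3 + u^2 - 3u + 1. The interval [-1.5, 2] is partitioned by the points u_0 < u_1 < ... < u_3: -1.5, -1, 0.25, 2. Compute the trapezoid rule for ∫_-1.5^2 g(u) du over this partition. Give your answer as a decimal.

27.125

Subinterval widths: 0.5, 1.25, 1.75.
g(-1.5) = -5.75, g(-1) = 1, g(0.25) = 0.375, g(2) = 31.
On each subinterval the trapezoid contributes (Δu_i/2)·[g(u_{i-1}) + g(u_i)].
Sum = 27.125.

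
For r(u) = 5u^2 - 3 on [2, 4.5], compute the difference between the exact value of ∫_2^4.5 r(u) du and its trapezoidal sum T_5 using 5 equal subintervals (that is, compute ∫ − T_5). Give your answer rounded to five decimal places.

Exact integral: ∫_2^4.5 r(u) du ≈ 131.0416667.
T_5 = 131.5625.
Error ≈ 131.0416667 − 131.5625 ≈ -0.52083.

-0.52083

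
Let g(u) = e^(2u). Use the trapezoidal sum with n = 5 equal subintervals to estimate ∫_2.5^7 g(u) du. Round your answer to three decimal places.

Δu = (7 − 2.5)/5 = 0.9.
g(2.5) ≈ 148.413, g(3.4) ≈ 897.847, g(4.3) ≈ 5431.660, g(5.2) ≈ 32859.626, g(6.1) ≈ 198789.151, g(7) ≈ 1202604.284.
T_5 = (Δu/2)·[g(u_0) + 2g(u_1) + ... + 2g(u_{4}) + g(u_5)].
Sum ≈ 755419.169.

755419.169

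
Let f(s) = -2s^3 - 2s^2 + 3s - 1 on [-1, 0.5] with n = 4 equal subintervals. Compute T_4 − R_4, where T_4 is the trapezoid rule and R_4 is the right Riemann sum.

-0.703125

T_4 ≈ -2.92382812.
R_4 ≈ -2.22070312.
T_4 − R_4 = -0.703125.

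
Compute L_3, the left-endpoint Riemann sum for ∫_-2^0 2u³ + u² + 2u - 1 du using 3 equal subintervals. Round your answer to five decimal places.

Δu = (0 − (-2))/3 = 2/3.
Left endpoints: -2, -4/3, -2/3.
f(-2) = -17, f(-4/3) = -179/27, f(-2/3) = -67/27.
Sum = Δu · [f(-2) + f(-4/3) + f(-2/3)].
Sum ≈ -17.40741.

-17.40741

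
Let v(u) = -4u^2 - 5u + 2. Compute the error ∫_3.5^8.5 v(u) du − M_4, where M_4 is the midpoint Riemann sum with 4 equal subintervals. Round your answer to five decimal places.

Exact integral: ∫_3.5^8.5 v(u) du ≈ -901.6666667.
M_4 = -899.0625.
Error ≈ -901.6666667 − (-899.0625) ≈ -2.60417.

-2.60417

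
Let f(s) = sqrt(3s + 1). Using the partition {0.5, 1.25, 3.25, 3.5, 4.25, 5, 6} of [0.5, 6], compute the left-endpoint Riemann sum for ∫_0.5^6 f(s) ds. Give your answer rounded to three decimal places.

15.689

Subinterval widths: 0.75, 2, 0.25, 0.75, 0.75, 1.
Left endpoints: 0.5, 1.25, 3.25, 3.5, 4.25, 5.
f(0.5) ≈ 1.581, f(1.25) ≈ 2.179, f(3.25) ≈ 3.279, f(3.5) ≈ 3.391, f(4.25) ≈ 3.708, f(5) ≈ 4.000.
Sum = Σ Δs_i · f(s_i).
Sum ≈ 15.689.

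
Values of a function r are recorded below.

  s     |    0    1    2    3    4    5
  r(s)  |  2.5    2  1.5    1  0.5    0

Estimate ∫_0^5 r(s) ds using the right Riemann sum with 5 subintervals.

5

Δs = 1.
Sum = 1·[2 + 1.5 + 1 + 0.5 + 0] = 5.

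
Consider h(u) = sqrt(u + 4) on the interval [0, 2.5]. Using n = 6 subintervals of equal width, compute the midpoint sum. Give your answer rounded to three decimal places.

5.715

Δu = (2.5 − 0)/6 = 5/12.
Midpoints: 5/24, 0.625, 25/24, 35/24, 1.875, 55/24.
h(5/24) ≈ 2.051, h(0.625) ≈ 2.151, h(25/24) ≈ 2.245, h(35/24) ≈ 2.336, h(1.875) ≈ 2.424, h(55/24) ≈ 2.508.
Sum = Δu · [h(5/24) + h(0.625) + h(25/24) + ...].
Sum ≈ 5.715.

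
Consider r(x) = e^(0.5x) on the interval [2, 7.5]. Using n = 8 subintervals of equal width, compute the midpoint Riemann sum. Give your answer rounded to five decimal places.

79.21501

Δx = (7.5 − 2)/8 = 0.6875.
Midpoints: 2.34375, 3.03125, 3.71875, 4.40625, 5.09375, 5.78125, 6.46875, 7.15625.
r(2.34375) ≈ 3.22804, r(3.03125) ≈ 4.55227, r(3.71875) ≈ 6.41972, r(4.40625) ≈ 9.05326, r(5.09375) ≈ 12.76714, r(5.78125) ≈ 18.00456, r(6.46875) ≈ 25.39050, r(7.15625) ≈ 35.80634.
Sum = Δx · [r(2.34375) + r(3.03125) + r(3.71875) + ...].
Sum ≈ 79.21501.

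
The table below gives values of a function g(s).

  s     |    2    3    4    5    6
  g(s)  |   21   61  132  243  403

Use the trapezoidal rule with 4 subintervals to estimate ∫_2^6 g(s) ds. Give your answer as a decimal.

648

Δs = 1.
T_4 = (1/2)·[21 + 2·61 + 2·132 + 2·243 + 403] = 648.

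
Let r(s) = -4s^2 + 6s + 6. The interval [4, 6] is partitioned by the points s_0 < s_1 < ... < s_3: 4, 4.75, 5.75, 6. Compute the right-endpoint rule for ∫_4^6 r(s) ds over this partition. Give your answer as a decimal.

-159.0625

Subinterval widths: 0.75, 1, 0.25.
Right endpoints: 4.75, 5.75, 6.
r(4.75) = -55.75, r(5.75) = -91.75, r(6) = -102.
Sum = Σ Δs_i · r(s_i).
Sum = -159.0625.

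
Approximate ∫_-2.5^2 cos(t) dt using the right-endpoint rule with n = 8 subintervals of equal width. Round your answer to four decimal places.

1.5761

Δt = (2 − (-2.5))/8 = 0.5625.
Right endpoints: -1.9375, -1.375, -0.8125, -0.25, 0.3125, 0.875, 1.4375, 2.
f(-1.9375) ≈ -0.3585, f(-1.375) ≈ 0.1945, f(-0.8125) ≈ 0.6877, f(-0.25) ≈ 0.9689, f(0.3125) ≈ 0.9516, f(0.875) ≈ 0.6410, f(1.4375) ≈ 0.1329, f(2) ≈ -0.4161.
Sum = Δt · [f(-1.9375) + f(-1.375) + f(-0.8125) + ...].
Sum ≈ 1.5761.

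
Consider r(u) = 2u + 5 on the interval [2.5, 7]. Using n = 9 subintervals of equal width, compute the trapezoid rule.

Δu = (7 − 2.5)/9 = 0.5.
r(2.5) = 10, r(3) = 11, r(3.5) = 12, r(4) = 13, r(4.5) = 14, r(5) = 15, r(5.5) = 16, r(6) = 17, r(6.5) = 18, r(7) = 19.
T_9 = (Δu/2)·[r(u_0) + 2r(u_1) + ... + 2r(u_{8}) + r(u_9)].
Sum = 65.25.

65.25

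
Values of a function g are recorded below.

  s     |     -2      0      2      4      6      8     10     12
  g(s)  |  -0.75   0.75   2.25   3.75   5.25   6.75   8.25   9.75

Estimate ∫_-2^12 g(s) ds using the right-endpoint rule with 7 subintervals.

73.5

Δs = 2.
Sum = 2·[0.75 + 2.25 + 3.75 + 5.25 + 6.75 + 8.25 + 9.75] = 73.5.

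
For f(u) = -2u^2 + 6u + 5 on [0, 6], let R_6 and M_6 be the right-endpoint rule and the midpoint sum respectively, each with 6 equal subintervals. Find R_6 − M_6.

-21

R_6 = -26.
M_6 = -5.
R_6 − M_6 = -21.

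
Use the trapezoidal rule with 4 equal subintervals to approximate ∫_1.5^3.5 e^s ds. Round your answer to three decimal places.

29.228

Δs = (3.5 − 1.5)/4 = 0.5.
f(1.5) ≈ 4.482, f(2) ≈ 7.389, f(2.5) ≈ 12.182, f(3) ≈ 20.086, f(3.5) ≈ 33.115.
T_4 = (Δs/2)·[f(s_0) + 2f(s_1) + 2f(s_2) + 2f(s_3) + f(s_4)].
Sum ≈ 29.228.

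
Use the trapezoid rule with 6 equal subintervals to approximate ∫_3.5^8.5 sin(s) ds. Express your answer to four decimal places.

Δs = (8.5 − 3.5)/6 = 5/6.
f(3.5) ≈ -0.3508, f(13/3) ≈ -0.9290, f(31/6) ≈ -0.8986, f(6) ≈ -0.2794, f(41/6) ≈ 0.5228, f(23/3) ≈ 0.9825, f(8.5) ≈ 0.7985.
T_6 = (Δs/2)·[f(s_0) + 2f(s_1) + ... + 2f(s_{5}) + f(s_6)].
Sum ≈ -0.3149.

-0.3149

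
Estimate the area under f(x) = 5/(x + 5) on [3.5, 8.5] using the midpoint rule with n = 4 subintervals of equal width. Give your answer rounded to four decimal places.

Δx = (8.5 − 3.5)/4 = 1.25.
Midpoints: 4.125, 5.375, 6.625, 7.875.
f(4.125) = 40/73, f(5.375) = 40/83, f(6.625) = 40/93, f(7.875) = 40/103.
Sum = Δx · [f(4.125) + f(5.375) + f(6.625) + f(7.875)].
Sum ≈ 2.3104.

2.3104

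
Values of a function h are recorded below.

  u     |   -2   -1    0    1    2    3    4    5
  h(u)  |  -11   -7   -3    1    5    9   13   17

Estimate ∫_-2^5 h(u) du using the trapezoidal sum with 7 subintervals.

21

Δu = 1.
T_7 = (1/2)·[(-11) + 2·(-7) + 2·(-3) + 2·1 + 2·5 + 2·9 + 2·13 + 17] = 21.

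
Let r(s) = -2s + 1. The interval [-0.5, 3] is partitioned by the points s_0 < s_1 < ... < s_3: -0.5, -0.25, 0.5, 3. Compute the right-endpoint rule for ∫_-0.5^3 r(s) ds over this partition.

-12.125

Subinterval widths: 0.25, 0.75, 2.5.
Right endpoints: -0.25, 0.5, 3.
r(-0.25) = 1.5, r(0.5) = 0, r(3) = -5.
Sum = Σ Δs_i · r(s_i).
Sum = -12.125.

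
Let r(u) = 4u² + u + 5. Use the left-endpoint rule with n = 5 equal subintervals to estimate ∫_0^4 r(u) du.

Δu = (4 − 0)/5 = 0.8.
Left endpoints: 0, 0.8, 1.6, 2.4, 3.2.
r(0) = 5, r(0.8) = 8.36, r(1.6) = 16.84, r(2.4) = 30.44, r(3.2) = 49.16.
Sum = Δu · [r(0) + r(0.8) + r(1.6) + r(2.4) + r(3.2)].
Sum = 87.84.

87.84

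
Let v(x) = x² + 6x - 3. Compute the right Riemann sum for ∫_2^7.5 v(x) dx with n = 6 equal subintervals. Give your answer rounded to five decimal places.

318.05150

Δx = (7.5 − 2)/6 = 11/12.
Right endpoints: 35/12, 23/6, 4.75, 17/3, 79/12, 7.5.
v(35/12) = 3313/144, v(23/6) = 1249/36, v(4.75) = 48.0625, v(17/3) = 568/9, v(79/12) = 11497/144, v(7.5) = 98.25.
Sum = Δx · [v(35/12) + v(23/6) + v(4.75) + ...].
Sum ≈ 318.05150.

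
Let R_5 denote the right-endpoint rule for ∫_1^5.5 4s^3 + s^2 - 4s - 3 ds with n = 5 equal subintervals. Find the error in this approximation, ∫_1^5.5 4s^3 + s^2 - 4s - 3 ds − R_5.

-327.0375

Exact integral: ∫_1^5.5 f(s) ds = 897.1875.
R_5 = 1224.225.
Error = 897.1875 − 1224.225 = -327.0375.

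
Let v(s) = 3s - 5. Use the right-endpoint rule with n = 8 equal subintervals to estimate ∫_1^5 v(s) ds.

19

Δs = (5 − 1)/8 = 0.5.
Right endpoints: 1.5, 2, 2.5, 3, 3.5, 4, 4.5, 5.
v(1.5) = -0.5, v(2) = 1, v(2.5) = 2.5, v(3) = 4, v(3.5) = 5.5, v(4) = 7, v(4.5) = 8.5, v(5) = 10.
Sum = Δs · [v(1.5) + v(2) + v(2.5) + ...].
Sum = 19.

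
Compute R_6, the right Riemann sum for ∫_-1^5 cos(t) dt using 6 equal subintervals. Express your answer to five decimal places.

Δt = (5 − (-1))/6 = 1.
Right endpoints: 0, 1, 2, 3, 4, 5.
f(0) ≈ 1.00000, f(1) ≈ 0.54030, f(2) ≈ -0.41615, f(3) ≈ -0.98999, f(4) ≈ -0.65364, f(5) ≈ 0.28366.
Sum = Δt · [f(0) + f(1) + f(2) + ...].
Sum ≈ -0.23582.

-0.23582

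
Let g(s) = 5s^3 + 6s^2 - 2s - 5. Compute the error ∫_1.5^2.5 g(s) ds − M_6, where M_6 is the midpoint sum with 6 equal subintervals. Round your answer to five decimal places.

Exact integral: ∫_1.5^2.5 g(s) ds = 58.
M_6 ≈ 57.9166667.
Error ≈ 58 − 57.9166667 ≈ 0.08333.

0.08333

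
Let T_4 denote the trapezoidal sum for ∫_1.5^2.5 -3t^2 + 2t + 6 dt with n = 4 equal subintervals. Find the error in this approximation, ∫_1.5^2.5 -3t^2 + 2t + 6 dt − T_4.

0.03125

Exact integral: ∫_1.5^2.5 f(t) dt = -2.25.
T_4 = -2.28125.
Error = -2.25 − (-2.28125) = 0.03125.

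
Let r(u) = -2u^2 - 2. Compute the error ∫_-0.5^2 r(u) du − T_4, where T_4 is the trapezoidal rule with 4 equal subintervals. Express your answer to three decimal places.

Exact integral: ∫_-0.5^2 r(u) du ≈ -10.41667.
T_4 = -10.7421875.
Error ≈ -10.41667 − (-10.7421875) ≈ 0.326.

0.326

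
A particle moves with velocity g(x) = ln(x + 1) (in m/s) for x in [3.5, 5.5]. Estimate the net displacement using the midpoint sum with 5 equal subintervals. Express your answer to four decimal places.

Δx = (5.5 − 3.5)/5 = 0.4.
Midpoints: 3.7, 4.1, 4.5, 4.9, 5.3.
g(3.7) ≈ 1.5476, g(4.1) ≈ 1.6292, g(4.5) ≈ 1.7047, g(4.9) ≈ 1.7750, g(5.3) ≈ 1.8405.
Sum = Δx · [g(3.7) + g(4.1) + g(4.5) + g(4.9) + g(5.3)].
Sum ≈ 3.3988.

3.3988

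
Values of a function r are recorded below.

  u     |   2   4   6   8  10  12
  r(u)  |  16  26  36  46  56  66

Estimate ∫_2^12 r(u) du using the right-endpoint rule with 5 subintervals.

460

Δu = 2.
Sum = 2·[26 + 36 + 46 + 56 + 66] = 460.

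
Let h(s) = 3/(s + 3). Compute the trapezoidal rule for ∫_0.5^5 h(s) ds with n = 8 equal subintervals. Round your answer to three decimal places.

Δs = (5 − 0.5)/8 = 0.5625.
h(0.5) = 6/7, h(1.0625) = 48/65, h(1.625) = 24/37, h(2.1875) = 48/83, h(2.75) = 12/23, h(3.3125) = 48/101, h(3.875) = 24/55, h(4.4375) = 48/119, h(5) = 0.375.
T_8 = (Δs/2)·[h(s_0) + 2h(s_1) + ... + 2h(s_{7}) + h(s_8)].
Sum ≈ 2.485.

2.485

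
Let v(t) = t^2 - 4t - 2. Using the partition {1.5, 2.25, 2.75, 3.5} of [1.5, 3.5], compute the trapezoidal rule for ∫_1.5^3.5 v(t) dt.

Subinterval widths: 0.75, 0.5, 0.75.
v(1.5) = -5.75, v(2.25) = -5.9375, v(2.75) = -5.4375, v(3.5) = -3.75.
On each subinterval the trapezoid contributes (Δt_i/2)·[v(t_{i-1}) + v(t_i)].
Sum = -10.671875.

-10.671875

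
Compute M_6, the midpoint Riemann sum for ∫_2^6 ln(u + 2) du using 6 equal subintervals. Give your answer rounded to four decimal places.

7.0927

Δu = (6 − 2)/6 = 2/3.
Midpoints: 7/3, 3, 11/3, 13/3, 5, 17/3.
f(7/3) ≈ 1.4663, f(3) ≈ 1.6094, f(11/3) ≈ 1.7346, f(13/3) ≈ 1.8458, f(5) ≈ 1.9459, f(17/3) ≈ 2.0369.
Sum = Δu · [f(7/3) + f(3) + f(11/3) + ...].
Sum ≈ 7.0927.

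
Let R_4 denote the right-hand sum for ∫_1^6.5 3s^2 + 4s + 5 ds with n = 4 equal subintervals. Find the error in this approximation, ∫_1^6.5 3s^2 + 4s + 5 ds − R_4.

Exact integral: ∫_1^6.5 f(s) ds = 383.625.
R_4 = 489.02734375.
Error = 383.625 − 489.02734375 = -105.40234375.

-105.40234375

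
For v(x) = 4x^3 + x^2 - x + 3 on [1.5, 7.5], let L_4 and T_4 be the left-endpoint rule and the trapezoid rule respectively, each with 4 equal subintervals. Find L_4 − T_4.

L_4 = 2121.75.
T_4 = 3413.25.
L_4 − T_4 = -1291.5.

-1291.5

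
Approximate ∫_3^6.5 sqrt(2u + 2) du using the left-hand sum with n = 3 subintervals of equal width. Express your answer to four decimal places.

Δu = (6.5 − 3)/3 = 7/6.
Left endpoints: 3, 25/6, 16/3.
f(3) ≈ 2.8284, f(25/6) ≈ 3.2146, f(16/3) ≈ 3.5590.
Sum = Δu · [f(3) + f(25/6) + f(16/3)].
Sum ≈ 11.2023.

11.2023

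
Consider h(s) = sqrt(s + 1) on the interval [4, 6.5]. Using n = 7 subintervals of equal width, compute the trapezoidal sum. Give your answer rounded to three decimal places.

Δs = (6.5 − 4)/7 = 5/14.
h(4) ≈ 2.236, h(61/14) ≈ 2.315, h(33/7) ≈ 2.390, h(71/14) ≈ 2.464, h(38/7) ≈ 2.535, h(81/14) ≈ 2.605, h(43/7) ≈ 2.673, h(6.5) ≈ 2.739.
T_7 = (Δs/2)·[h(s_0) + 2h(s_1) + ... + 2h(s_{6}) + h(s_7)].
Sum ≈ 6.239.

6.239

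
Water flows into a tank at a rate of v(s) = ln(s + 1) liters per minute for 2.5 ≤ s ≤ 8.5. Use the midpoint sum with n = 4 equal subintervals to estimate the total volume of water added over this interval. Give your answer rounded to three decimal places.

Δs = (8.5 − 2.5)/4 = 1.5.
Midpoints: 3.25, 4.75, 6.25, 7.75.
v(3.25) ≈ 1.447, v(4.75) ≈ 1.749, v(6.25) ≈ 1.981, v(7.75) ≈ 2.169.
Sum = Δs · [v(3.25) + v(4.75) + v(6.25) + v(7.75)].
Sum ≈ 11.019.

11.019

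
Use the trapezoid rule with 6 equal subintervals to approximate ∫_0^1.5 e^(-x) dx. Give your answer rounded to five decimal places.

0.78091

Δx = (1.5 − 0)/6 = 0.25.
f(0) ≈ 1.00000, f(0.25) ≈ 0.77880, f(0.5) ≈ 0.60653, f(0.75) ≈ 0.47237, f(1) ≈ 0.36788, f(1.25) ≈ 0.28650, f(1.5) ≈ 0.22313.
T_6 = (Δx/2)·[f(x_0) + 2f(x_1) + ... + 2f(x_{5}) + f(x_6)].
Sum ≈ 0.78091.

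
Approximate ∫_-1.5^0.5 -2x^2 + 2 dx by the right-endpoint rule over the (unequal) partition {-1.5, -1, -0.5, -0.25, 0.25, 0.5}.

Subinterval widths: 0.5, 0.5, 0.25, 0.5, 0.25.
Right endpoints: -1, -0.5, -0.25, 0.25, 0.5.
f(-1) = 0, f(-0.5) = 1.5, f(-0.25) = 1.875, f(0.25) = 1.875, f(0.5) = 1.5.
Sum = Σ Δx_i · f(x_i).
Sum = 2.53125.

2.53125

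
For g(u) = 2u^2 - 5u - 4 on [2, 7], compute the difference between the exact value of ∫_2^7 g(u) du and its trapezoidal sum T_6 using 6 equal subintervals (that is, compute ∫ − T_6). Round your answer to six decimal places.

Exact integral: ∫_2^7 g(u) du ≈ 90.83333333.
T_6 ≈ 91.99074074.
Error ≈ 90.83333333 − 91.99074074 ≈ -1.157407.

-1.157407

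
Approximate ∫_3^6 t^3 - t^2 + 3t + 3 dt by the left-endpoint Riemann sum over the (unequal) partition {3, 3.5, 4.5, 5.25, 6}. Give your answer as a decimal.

226.57421875

Subinterval widths: 0.5, 1, 0.75, 0.75.
Left endpoints: 3, 3.5, 4.5, 5.25.
f(3) = 30, f(3.5) = 44.125, f(4.5) = 87.375, f(5.25) = 135.890625.
Sum = Σ Δt_i · f(t_i).
Sum = 226.57421875.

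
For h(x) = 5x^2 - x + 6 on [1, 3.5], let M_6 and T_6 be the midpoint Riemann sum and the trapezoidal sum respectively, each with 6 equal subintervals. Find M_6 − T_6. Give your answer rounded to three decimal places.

M_6 ≈ 78.98582.
T_6 ≈ 79.52836.
M_6 − T_6 ≈ -0.543.

-0.543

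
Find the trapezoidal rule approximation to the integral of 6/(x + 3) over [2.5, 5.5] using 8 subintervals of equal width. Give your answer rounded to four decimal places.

2.6133

Δx = (5.5 − 2.5)/8 = 0.375.
f(2.5) = 12/11, f(2.875) = 48/47, f(3.25) = 0.96, f(3.625) = 48/53, f(4) = 6/7, f(4.375) = 48/59, f(4.75) = 24/31, f(5.125) = 48/65, f(5.5) = 12/17.
T_8 = (Δx/2)·[f(x_0) + 2f(x_1) + ... + 2f(x_{7}) + f(x_8)].
Sum ≈ 2.6133.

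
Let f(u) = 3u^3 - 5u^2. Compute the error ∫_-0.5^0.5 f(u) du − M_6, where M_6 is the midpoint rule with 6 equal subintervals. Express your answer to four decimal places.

Exact integral: ∫_-0.5^0.5 f(u) du ≈ -0.416667.
M_6 ≈ -0.405093.
Error ≈ -0.416667 − (-0.405093) ≈ -0.0116.

-0.0116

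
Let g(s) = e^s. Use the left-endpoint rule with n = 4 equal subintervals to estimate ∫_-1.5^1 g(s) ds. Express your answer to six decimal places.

Δs = (1 − (-1.5))/4 = 0.625.
Left endpoints: -1.5, -0.875, -0.25, 0.375.
g(-1.5) ≈ 0.223130, g(-0.875) ≈ 0.416862, g(-0.25) ≈ 0.778801, g(0.375) ≈ 1.454991.
Sum = Δs · [g(-1.5) + g(-0.875) + g(-0.25) + g(0.375)].
Sum ≈ 1.796115.

1.796115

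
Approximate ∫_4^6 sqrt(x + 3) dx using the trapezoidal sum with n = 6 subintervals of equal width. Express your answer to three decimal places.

Δx = (6 − 4)/6 = 1/3.
f(4) ≈ 2.646, f(13/3) ≈ 2.708, f(14/3) ≈ 2.769, f(5) ≈ 2.828, f(16/3) ≈ 2.887, f(17/3) ≈ 2.944, f(6) ≈ 3.000.
T_6 = (Δx/2)·[f(x_0) + 2f(x_1) + ... + 2f(x_{5}) + f(x_6)].
Sum ≈ 5.653.

5.653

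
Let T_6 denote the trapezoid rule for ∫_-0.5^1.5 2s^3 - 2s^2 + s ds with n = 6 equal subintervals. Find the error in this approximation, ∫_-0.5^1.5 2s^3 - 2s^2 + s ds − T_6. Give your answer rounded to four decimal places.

Exact integral: ∫_-0.5^1.5 f(s) ds ≈ 1.166667.
T_6 ≈ 1.203704.
Error ≈ 1.166667 − 1.203704 ≈ -0.0370.

-0.0370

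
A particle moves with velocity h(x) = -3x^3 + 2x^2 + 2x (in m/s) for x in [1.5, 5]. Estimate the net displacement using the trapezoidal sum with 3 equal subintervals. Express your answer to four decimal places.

-382.7558

Δx = (5 − 1.5)/3 = 7/6.
h(1.5) = -2.625, h(8/3) = -112/3, h(23/6) = -9499/72, h(5) = -315.
T_3 = (Δx/2)·[h(x_0) + 2h(x_1) + 2h(x_2) + h(x_3)].
Sum ≈ -382.7558.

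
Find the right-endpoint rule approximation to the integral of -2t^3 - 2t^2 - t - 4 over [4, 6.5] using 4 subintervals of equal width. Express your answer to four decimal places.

Δt = (6.5 − 4)/4 = 0.625.
Right endpoints: 4.625, 5.25, 5.875, 6.5.
f(4.625) = -249.26953125, f(5.25) = -353.78125, f(5.875) = -484.46484375, f(6.5) = -644.25.
Sum = Δt · [f(4.625) + f(5.25) + f(5.875) + f(6.5)].
Sum ≈ -1082.3535.

-1082.3535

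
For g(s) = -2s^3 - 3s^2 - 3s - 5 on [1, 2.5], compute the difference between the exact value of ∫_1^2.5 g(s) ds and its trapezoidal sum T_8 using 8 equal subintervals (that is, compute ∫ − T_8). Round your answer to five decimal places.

Exact integral: ∫_1^2.5 g(s) ds = -49.03125.
T_8 ≈ -49.1499023.
Error ≈ -49.03125 − (-49.1499023) ≈ 0.11865.

0.11865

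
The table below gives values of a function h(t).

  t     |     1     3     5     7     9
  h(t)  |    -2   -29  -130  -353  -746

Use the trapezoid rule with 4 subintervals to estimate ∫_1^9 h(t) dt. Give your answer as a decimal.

-1772

Δt = 2.
T_4 = (2/2)·[(-2) + 2·(-29) + 2·(-130) + 2·(-353) + (-746)] = -1772.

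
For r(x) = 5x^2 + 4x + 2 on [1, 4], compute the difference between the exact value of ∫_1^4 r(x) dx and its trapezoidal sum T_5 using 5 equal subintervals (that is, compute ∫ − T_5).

-0.9

Exact integral: ∫_1^4 r(x) dx = 141.
T_5 = 141.9.
Error = 141 − 141.9 = -0.9.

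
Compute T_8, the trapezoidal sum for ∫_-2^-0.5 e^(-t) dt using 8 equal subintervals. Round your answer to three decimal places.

Δt = (-0.5 − (-2))/8 = 0.1875.
f(-2) ≈ 7.389, f(-1.8125) ≈ 6.126, f(-1.625) ≈ 5.078, f(-1.4375) ≈ 4.210, f(-1.25) ≈ 3.490, f(-1.0625) ≈ 2.894, f(-0.875) ≈ 2.399, f(-0.6875) ≈ 1.989, f(-0.5) ≈ 1.649.
T_8 = (Δt/2)·[f(t_0) + 2f(t_1) + ... + 2f(t_{7}) + f(t_8)].
Sum ≈ 5.757.

5.757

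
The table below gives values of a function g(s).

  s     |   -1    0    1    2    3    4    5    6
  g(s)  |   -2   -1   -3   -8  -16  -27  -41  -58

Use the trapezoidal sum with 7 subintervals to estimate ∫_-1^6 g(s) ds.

-126

Δs = 1.
T_7 = (1/2)·[(-2) + 2·(-1) + 2·(-3) + 2·(-8) + 2·(-16) + 2·(-27) + 2·(-41) + (-58)] = -126.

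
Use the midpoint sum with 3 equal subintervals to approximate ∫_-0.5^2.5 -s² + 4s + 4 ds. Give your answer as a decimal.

Δs = (2.5 − (-0.5))/3 = 1.
Midpoints: 0, 1, 2.
f(0) = 4, f(1) = 7, f(2) = 8.
Sum = Δs · [f(0) + f(1) + f(2)].
Sum = 19.

19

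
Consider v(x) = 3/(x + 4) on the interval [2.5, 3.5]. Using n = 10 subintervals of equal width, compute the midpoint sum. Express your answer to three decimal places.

Δx = (3.5 − 2.5)/10 = 0.1.
Midpoints: 2.55, 2.65, 2.75, 2.85, 2.95, 3.05, 3.15, 3.25, 3.35, 3.45.
v(2.55) = 60/131, v(2.65) = 60/133, v(2.75) = 4/9, v(2.85) = 60/137, v(2.95) = 60/139, v(3.05) = 20/47, v(3.15) = 60/143, v(3.25) = 12/29, v(3.35) = 20/49, v(3.45) = 60/149.
Sum = Δx · [v(2.55) + v(2.65) + v(2.75) + ...].
Sum ≈ 0.429.

0.429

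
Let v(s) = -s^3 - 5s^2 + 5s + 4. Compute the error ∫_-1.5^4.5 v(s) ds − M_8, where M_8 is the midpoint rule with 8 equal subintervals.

-2.671875

Exact integral: ∫_-1.5^4.5 v(s) ds = -189.75.
M_8 = -187.078125.
Error = -189.75 − (-187.078125) = -2.671875.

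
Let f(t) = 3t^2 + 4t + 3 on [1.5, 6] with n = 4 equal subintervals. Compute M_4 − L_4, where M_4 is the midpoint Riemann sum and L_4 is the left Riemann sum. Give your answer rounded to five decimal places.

M_4 ≈ 292.2011719.
L_4 = 229.39453125.
M_4 − L_4 ≈ 62.80664.

62.80664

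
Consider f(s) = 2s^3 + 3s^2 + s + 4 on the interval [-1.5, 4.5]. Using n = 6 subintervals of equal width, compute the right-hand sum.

466.5

Δs = (4.5 − (-1.5))/6 = 1.
Right endpoints: -0.5, 0.5, 1.5, 2.5, 3.5, 4.5.
f(-0.5) = 4, f(0.5) = 5.5, f(1.5) = 19, f(2.5) = 56.5, f(3.5) = 130, f(4.5) = 251.5.
Sum = Δs · [f(-0.5) + f(0.5) + f(1.5) + ...].
Sum = 466.5.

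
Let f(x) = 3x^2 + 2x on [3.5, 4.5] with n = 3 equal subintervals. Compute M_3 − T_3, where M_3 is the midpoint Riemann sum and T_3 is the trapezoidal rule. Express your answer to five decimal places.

M_3 ≈ 56.2222222.
T_3 ≈ 56.3055556.
M_3 − T_3 ≈ -0.08333.

-0.08333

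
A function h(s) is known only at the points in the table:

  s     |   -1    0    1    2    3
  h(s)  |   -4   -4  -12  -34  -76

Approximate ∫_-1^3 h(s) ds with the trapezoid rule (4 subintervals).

-90

Δs = 1.
T_4 = (1/2)·[(-4) + 2·(-4) + 2·(-12) + 2·(-34) + (-76)] = -90.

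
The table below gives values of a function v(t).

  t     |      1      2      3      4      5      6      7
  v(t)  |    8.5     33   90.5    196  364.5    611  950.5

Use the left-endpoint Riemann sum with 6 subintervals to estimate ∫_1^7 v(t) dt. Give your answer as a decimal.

1303.5

Δt = 1.
Sum = 1·[8.5 + 33 + 90.5 + 196 + 364.5 + 611] = 1303.5.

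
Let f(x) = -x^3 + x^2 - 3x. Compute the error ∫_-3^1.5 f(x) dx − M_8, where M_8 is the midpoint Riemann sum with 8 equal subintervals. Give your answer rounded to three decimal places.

Exact integral: ∫_-3^1.5 f(x) dx = 39.234375.
M_8 ≈ 38.84875.
Error ≈ 39.234375 − 38.84875 ≈ 0.386.

0.386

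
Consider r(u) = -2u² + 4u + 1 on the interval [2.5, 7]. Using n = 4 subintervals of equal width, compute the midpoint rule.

-127.30078125

Δu = (7 − 2.5)/4 = 1.125.
Midpoints: 3.0625, 4.1875, 5.3125, 6.4375.
r(3.0625) = -5.5078125, r(4.1875) = -17.3203125, r(5.3125) = -34.1953125, r(6.4375) = -56.1328125.
Sum = Δu · [r(3.0625) + r(4.1875) + r(5.3125) + r(6.4375)].
Sum = -127.30078125.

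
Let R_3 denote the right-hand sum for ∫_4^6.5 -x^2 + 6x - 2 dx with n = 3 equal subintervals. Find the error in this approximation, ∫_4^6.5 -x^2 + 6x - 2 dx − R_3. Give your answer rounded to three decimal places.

4.977

Exact integral: ∫_4^6.5 f(x) dx ≈ 3.54167.
R_3 ≈ -1.43519.
Error ≈ 3.54167 − (-1.43519) ≈ 4.977.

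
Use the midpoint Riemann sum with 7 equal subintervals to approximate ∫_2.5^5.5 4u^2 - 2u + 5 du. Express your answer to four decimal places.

191.8163

Δu = (5.5 − 2.5)/7 = 3/7.
Midpoints: 19/7, 22/7, 25/7, 4, 31/7, 34/7, 37/7.
f(19/7) = 1423/49, f(22/7) = 1873/49, f(25/7) = 2395/49, f(4) = 61, f(31/7) = 3655/49, f(34/7) = 4393/49, f(37/7) = 5203/49.
Sum = Δu · [f(19/7) + f(22/7) + f(25/7) + ...].
Sum ≈ 191.8163.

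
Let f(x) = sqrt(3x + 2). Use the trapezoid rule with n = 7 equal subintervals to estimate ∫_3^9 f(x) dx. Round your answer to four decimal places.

Δx = (9 − 3)/7 = 6/7.
f(3) ≈ 3.3166, f(27/7) ≈ 3.6839, f(33/7) ≈ 4.0178, f(39/7) ≈ 4.3260, f(45/7) ≈ 4.6136, f(51/7) ≈ 4.8844, f(57/7) ≈ 5.1409, f(9) ≈ 5.3852.
T_7 = (Δx/2)·[f(x_0) + 2f(x_1) + ... + 2f(x_{6}) + f(x_7)].
Sum ≈ 26.5865.

26.5865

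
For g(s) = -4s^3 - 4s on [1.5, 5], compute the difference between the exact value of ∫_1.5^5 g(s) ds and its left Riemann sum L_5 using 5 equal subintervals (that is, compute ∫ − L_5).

-164.0275

Exact integral: ∫_1.5^5 g(s) ds = -665.4375.
L_5 = -501.41.
Error = -665.4375 − (-501.41) = -164.0275.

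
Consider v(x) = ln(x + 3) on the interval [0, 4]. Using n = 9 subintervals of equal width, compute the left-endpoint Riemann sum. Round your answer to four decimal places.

Δx = (4 − 0)/9 = 4/9.
Left endpoints: 0, 4/9, 8/9, 4/3, 16/9, 20/9, 8/3, 28/9, 32/9.
v(0) ≈ 1.0986, v(4/9) ≈ 1.2368, v(8/9) ≈ 1.3581, v(4/3) ≈ 1.4663, v(16/9) ≈ 1.5640, v(20/9) ≈ 1.6529, v(8/3) ≈ 1.7346, v(28/9) ≈ 1.8101, v(32/9) ≈ 1.8803.
Sum = Δx · [v(0) + v(4/9) + v(8/9) + ...].
Sum ≈ 6.1341.

6.1341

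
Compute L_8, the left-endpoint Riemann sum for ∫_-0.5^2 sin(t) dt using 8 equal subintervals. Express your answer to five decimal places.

Δt = (2 − (-0.5))/8 = 0.3125.
Left endpoints: -0.5, -0.1875, 0.125, 0.4375, 0.75, 1.0625, 1.375, 1.6875.
f(-0.5) ≈ -0.47943, f(-0.1875) ≈ -0.18640, f(0.125) ≈ 0.12467, f(0.4375) ≈ 0.42368, f(0.75) ≈ 0.68164, f(1.0625) ≈ 0.87357, f(1.375) ≈ 0.98089, f(1.6875) ≈ 0.99320.
Sum = Δt · [f(-0.5) + f(-0.1875) + f(0.125) + ...].
Sum ≈ 1.06620.

1.06620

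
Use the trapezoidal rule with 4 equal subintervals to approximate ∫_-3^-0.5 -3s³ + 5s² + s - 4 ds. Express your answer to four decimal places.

94.4971

Δs = (-0.5 − (-3))/4 = 0.625.
f(-3) = 119, f(-2.375) = 31753/512, f(-1.75) = 25.640625, f(-1.125) = 2803/512, f(-0.5) = -2.875.
T_4 = (Δs/2)·[f(s_0) + 2f(s_1) + 2f(s_2) + 2f(s_3) + f(s_4)].
Sum ≈ 94.4971.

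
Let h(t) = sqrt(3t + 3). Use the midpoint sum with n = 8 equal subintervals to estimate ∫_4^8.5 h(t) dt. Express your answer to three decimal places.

20.902

Δt = (8.5 − 4)/8 = 0.5625.
Midpoints: 4.28125, 4.84375, 5.40625, 5.96875, 6.53125, 7.09375, 7.65625, 8.21875.
h(4.28125) ≈ 3.980, h(4.84375) ≈ 4.187, h(5.40625) ≈ 4.384, h(5.96875) ≈ 4.572, h(6.53125) ≈ 4.753, h(7.09375) ≈ 4.928, h(7.65625) ≈ 5.096, h(8.21875) ≈ 5.259.
Sum = Δt · [h(4.28125) + h(4.84375) + h(5.40625) + ...].
Sum ≈ 20.902.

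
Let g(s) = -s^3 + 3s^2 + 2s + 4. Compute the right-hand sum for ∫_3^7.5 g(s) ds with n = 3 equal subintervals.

-515.25

Δs = (7.5 − 3)/3 = 1.5.
Right endpoints: 4.5, 6, 7.5.
g(4.5) = -17.375, g(6) = -92, g(7.5) = -234.125.
Sum = Δs · [g(4.5) + g(6) + g(7.5)].
Sum = -515.25.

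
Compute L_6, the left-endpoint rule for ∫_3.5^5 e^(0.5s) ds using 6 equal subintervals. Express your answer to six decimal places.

Δs = (5 − 3.5)/6 = 0.25.
Left endpoints: 3.5, 3.75, 4, 4.25, 4.5, 4.75.
f(3.5) ≈ 5.754603, f(3.75) ≈ 6.520819, f(4) ≈ 7.389056, f(4.25) ≈ 8.372897, f(4.5) ≈ 9.487736, f(4.75) ≈ 10.751013.
Sum = Δs · [f(3.5) + f(3.75) + f(4) + ...].
Sum ≈ 12.069031.

12.069031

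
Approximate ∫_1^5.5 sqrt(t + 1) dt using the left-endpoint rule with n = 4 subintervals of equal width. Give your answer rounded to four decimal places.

8.5072

Δt = (5.5 − 1)/4 = 1.125.
Left endpoints: 1, 2.125, 3.25, 4.375.
f(1) ≈ 1.4142, f(2.125) ≈ 1.7678, f(3.25) ≈ 2.0616, f(4.375) ≈ 2.3184.
Sum = Δt · [f(1) + f(2.125) + f(3.25) + f(4.375)].
Sum ≈ 8.5072.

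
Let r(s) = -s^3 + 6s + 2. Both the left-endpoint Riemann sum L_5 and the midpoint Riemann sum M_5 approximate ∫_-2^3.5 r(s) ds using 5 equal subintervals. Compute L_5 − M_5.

6.0878125

L_5 = 9.57.
M_5 = 3.4821875.
L_5 − M_5 = 6.0878125.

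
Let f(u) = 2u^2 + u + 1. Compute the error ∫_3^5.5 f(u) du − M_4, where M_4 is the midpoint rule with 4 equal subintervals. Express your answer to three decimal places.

Exact integral: ∫_3^5.5 f(u) du ≈ 106.04167.
M_4 = 105.87890625.
Error ≈ 106.04167 − 105.87890625 ≈ 0.163.

0.163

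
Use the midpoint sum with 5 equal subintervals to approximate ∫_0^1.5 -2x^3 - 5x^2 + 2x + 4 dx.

Δx = (1.5 − 0)/5 = 0.3.
Midpoints: 0.15, 0.45, 0.75, 1.05, 1.35.
f(0.15) = 4.18075, f(0.45) = 3.70525, f(0.75) = 1.84375, f(1.05) = -1.72775, f(1.35) = -7.33325.
Sum = Δx · [f(0.15) + f(0.45) + f(0.75) + f(1.05) + f(1.35)].
Sum = 0.200625.

0.200625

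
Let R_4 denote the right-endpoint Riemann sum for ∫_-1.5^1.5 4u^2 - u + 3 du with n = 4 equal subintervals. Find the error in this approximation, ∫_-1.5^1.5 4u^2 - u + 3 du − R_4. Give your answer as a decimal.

Exact integral: ∫_-1.5^1.5 f(u) du = 18.
R_4 = 18.
Error = 18 − 18 = 0.

0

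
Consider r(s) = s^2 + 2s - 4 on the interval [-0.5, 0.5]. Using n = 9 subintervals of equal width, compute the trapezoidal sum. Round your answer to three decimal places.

Δs = (0.5 − (-0.5))/9 = 1/9.
r(-0.5) = -4.75, r(-7/18) = -1499/324, r(-5/18) = -1451/324, r(-1/6) = -155/36, r(-1/18) = -1331/324, r(1/18) = -1259/324, r(1/6) = -131/36, r(5/18) = -1091/324, r(7/18) = -995/324, r(0.5) = -2.75.
T_9 = (Δs/2)·[r(s_0) + 2r(s_1) + ... + 2r(s_{8}) + r(s_9)].
Sum ≈ -3.915.

-3.915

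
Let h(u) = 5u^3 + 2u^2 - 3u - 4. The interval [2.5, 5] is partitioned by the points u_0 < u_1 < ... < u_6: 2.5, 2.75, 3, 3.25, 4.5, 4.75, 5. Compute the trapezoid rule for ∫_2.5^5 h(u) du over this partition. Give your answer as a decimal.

Subinterval widths: 0.25, 0.25, 0.25, 1.25, 0.25, 0.25.
h(2.5) = 79.125, h(2.75) = 106.859375, h(3) = 140, h(3.25) = 179.015625, h(4.5) = 478.625, h(4.75) = 562.734375, h(5) = 656.
On each subinterval the trapezoid contributes (Δu_i/2)·[h(u_{i-1}) + h(u_i)].
Sum = 787.51953125.

787.51953125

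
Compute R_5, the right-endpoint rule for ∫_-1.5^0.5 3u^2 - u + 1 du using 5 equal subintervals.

Δu = (0.5 − (-1.5))/5 = 0.4.
Right endpoints: -1.1, -0.7, -0.3, 0.1, 0.5.
f(-1.1) = 5.73, f(-0.7) = 3.17, f(-0.3) = 1.57, f(0.1) = 0.93, f(0.5) = 1.25.
Sum = Δu · [f(-1.1) + f(-0.7) + f(-0.3) + f(0.1) + f(0.5)].
Sum = 5.06.

5.06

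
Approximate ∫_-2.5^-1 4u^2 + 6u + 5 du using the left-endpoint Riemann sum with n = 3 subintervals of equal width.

Δu = (-1 − (-2.5))/3 = 0.5.
Left endpoints: -2.5, -2, -1.5.
f(-2.5) = 15, f(-2) = 9, f(-1.5) = 5.
Sum = Δu · [f(-2.5) + f(-2) + f(-1.5)].
Sum = 14.5.

14.5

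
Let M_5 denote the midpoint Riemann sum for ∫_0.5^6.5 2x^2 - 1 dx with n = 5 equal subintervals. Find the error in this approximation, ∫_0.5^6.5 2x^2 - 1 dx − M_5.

Exact integral: ∫_0.5^6.5 f(x) dx = 177.
M_5 = 175.56.
Error = 177 − 175.56 = 1.44.

1.44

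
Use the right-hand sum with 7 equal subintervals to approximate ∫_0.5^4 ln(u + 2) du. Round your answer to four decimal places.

5.1738

Δu = (4 − 0.5)/7 = 0.5.
Right endpoints: 1, 1.5, 2, 2.5, 3, 3.5, 4.
f(1) ≈ 1.0986, f(1.5) ≈ 1.2528, f(2) ≈ 1.3863, f(2.5) ≈ 1.5041, f(3) ≈ 1.6094, f(3.5) ≈ 1.7047, f(4) ≈ 1.7918.
Sum = Δu · [f(1) + f(1.5) + f(2) + ...].
Sum ≈ 5.1738.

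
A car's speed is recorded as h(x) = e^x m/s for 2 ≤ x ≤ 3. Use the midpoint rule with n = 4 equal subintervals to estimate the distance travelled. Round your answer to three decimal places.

Δx = (3 − 2)/4 = 0.25.
Midpoints: 2.125, 2.375, 2.625, 2.875.
h(2.125) ≈ 8.373, h(2.375) ≈ 10.751, h(2.625) ≈ 13.805, h(2.875) ≈ 17.725.
Sum = Δx · [h(2.125) + h(2.375) + h(2.625) + h(2.875)].
Sum ≈ 12.663.

12.663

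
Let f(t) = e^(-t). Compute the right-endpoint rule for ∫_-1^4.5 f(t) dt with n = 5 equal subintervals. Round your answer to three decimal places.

1.486

Δt = (4.5 − (-1))/5 = 1.1.
Right endpoints: 0.1, 1.2, 2.3, 3.4, 4.5.
f(0.1) ≈ 0.905, f(1.2) ≈ 0.301, f(2.3) ≈ 0.100, f(3.4) ≈ 0.033, f(4.5) ≈ 0.011.
Sum = Δt · [f(0.1) + f(1.2) + f(2.3) + f(3.4) + f(4.5)].
Sum ≈ 1.486.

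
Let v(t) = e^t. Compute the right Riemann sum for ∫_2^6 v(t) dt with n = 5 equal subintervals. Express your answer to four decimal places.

Δt = (6 − 2)/5 = 0.8.
Right endpoints: 2.8, 3.6, 4.4, 5.2, 6.
v(2.8) ≈ 16.4446, v(3.6) ≈ 36.5982, v(4.4) ≈ 81.4509, v(5.2) ≈ 181.2722, v(6) ≈ 403.4288.
Sum = Δt · [v(2.8) + v(3.6) + v(4.4) + v(5.2) + v(6)].
Sum ≈ 575.3558.

575.3558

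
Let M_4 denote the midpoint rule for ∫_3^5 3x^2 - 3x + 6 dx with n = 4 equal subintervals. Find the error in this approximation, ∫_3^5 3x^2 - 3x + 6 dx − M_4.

0.125

Exact integral: ∫_3^5 f(x) dx = 86.
M_4 = 85.875.
Error = 86 − 85.875 = 0.125.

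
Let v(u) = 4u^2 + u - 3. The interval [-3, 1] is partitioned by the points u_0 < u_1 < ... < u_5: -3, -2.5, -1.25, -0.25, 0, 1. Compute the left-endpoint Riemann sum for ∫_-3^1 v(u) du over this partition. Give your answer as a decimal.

37.625

Subinterval widths: 0.5, 1.25, 1, 0.25, 1.
Left endpoints: -3, -2.5, -1.25, -0.25, 0.
v(-3) = 30, v(-2.5) = 19.5, v(-1.25) = 2, v(-0.25) = -3, v(0) = -3.
Sum = Σ Δu_i · v(u_i).
Sum = 37.625.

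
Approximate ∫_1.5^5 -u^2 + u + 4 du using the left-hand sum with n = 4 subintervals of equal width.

Δu = (5 − 1.5)/4 = 0.875.
Left endpoints: 1.5, 2.375, 3.25, 4.125.
f(1.5) = 3.25, f(2.375) = 0.734375, f(3.25) = -3.3125, f(4.125) = -8.890625.
Sum = Δu · [f(1.5) + f(2.375) + f(3.25) + f(4.125)].
Sum = -7.19140625.

-7.19140625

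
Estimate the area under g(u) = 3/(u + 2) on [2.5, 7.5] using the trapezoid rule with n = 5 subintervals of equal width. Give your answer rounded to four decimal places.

Δu = (7.5 − 2.5)/5 = 1.
g(2.5) = 2/3, g(3.5) = 6/11, g(4.5) = 6/13, g(5.5) = 0.4, g(6.5) = 6/17, g(7.5) = 6/19.
T_5 = (Δu/2)·[g(u_0) + 2g(u_1) + ... + 2g(u_{4}) + g(u_5)].
Sum ≈ 2.2512.

2.2512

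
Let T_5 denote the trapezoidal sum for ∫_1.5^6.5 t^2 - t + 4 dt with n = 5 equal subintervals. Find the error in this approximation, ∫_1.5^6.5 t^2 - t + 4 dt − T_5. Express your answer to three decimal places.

-0.833

Exact integral: ∫_1.5^6.5 f(t) dt ≈ 90.41667.
T_5 = 91.25.
Error ≈ 90.41667 − 91.25 ≈ -0.833.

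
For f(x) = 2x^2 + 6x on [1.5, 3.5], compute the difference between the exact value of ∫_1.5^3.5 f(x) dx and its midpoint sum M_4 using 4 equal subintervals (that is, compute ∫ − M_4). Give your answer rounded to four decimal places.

0.0833

Exact integral: ∫_1.5^3.5 f(x) dx ≈ 56.333333.
M_4 = 56.25.
Error ≈ 56.333333 − 56.25 ≈ 0.0833.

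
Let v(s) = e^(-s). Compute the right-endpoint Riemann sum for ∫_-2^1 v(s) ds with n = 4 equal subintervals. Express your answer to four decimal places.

4.7143

Δs = (1 − (-2))/4 = 0.75.
Right endpoints: -1.25, -0.5, 0.25, 1.
v(-1.25) ≈ 3.4903, v(-0.5) ≈ 1.6487, v(0.25) ≈ 0.7788, v(1) ≈ 0.3679.
Sum = Δs · [v(-1.25) + v(-0.5) + v(0.25) + v(1)].
Sum ≈ 4.7143.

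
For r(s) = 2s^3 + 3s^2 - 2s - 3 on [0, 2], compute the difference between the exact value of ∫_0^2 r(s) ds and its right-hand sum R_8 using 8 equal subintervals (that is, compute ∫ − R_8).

-3.1875

Exact integral: ∫_0^2 r(s) ds = 6.
R_8 = 9.1875.
Error = 6 − 9.1875 = -3.1875.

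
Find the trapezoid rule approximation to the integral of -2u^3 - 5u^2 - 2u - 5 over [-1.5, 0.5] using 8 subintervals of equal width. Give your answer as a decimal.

Δu = (0.5 − (-1.5))/8 = 0.25.
f(-1.5) = -6.5, f(-1.25) = -6.40625, f(-1) = -6, f(-0.75) = -5.46875, f(-0.5) = -5, f(-0.25) = -4.78125, f(0) = -5, f(0.25) = -5.84375, f(0.5) = -7.5.
T_8 = (Δu/2)·[f(u_0) + 2f(u_1) + ... + 2f(u_{7}) + f(u_8)].
Sum = -11.375.

-11.375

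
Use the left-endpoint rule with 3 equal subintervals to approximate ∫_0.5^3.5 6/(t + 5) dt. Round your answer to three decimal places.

2.814

Δt = (3.5 − 0.5)/3 = 1.
Left endpoints: 0.5, 1.5, 2.5.
f(0.5) = 12/11, f(1.5) = 12/13, f(2.5) = 0.8.
Sum = Δt · [f(0.5) + f(1.5) + f(2.5)].
Sum ≈ 2.814.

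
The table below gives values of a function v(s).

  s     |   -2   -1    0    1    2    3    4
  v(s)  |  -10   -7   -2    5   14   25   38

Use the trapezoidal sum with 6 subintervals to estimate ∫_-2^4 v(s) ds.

49

Δs = 1.
T_6 = (1/2)·[(-10) + 2·(-7) + 2·(-2) + 2·5 + 2·14 + 2·25 + 38] = 49.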